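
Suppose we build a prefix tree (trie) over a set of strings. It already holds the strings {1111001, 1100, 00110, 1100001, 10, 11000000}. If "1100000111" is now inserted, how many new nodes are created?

The longest prefix of "1100000111" already in the trie is "1100000" (length 7).
So 10 − 7 = 3 new nodes.

3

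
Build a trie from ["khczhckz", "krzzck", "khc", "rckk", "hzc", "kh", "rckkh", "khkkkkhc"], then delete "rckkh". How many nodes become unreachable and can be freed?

1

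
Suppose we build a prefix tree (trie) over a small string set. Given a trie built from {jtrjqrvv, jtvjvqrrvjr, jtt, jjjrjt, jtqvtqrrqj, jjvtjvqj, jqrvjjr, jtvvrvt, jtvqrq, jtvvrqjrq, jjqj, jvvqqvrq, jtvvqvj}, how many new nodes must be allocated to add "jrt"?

Walking "jrt" from the root, the first 1 characters ("j") follow existing edges; "r" is the first miss.
Each of the 2 remaining characters creates one node.

2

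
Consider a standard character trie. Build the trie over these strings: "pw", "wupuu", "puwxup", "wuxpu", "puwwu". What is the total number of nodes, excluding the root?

17

Trie structure (* marks end of a word):
(root)
├─ p
│  ├─ u
│  │  └─ w
│  │     ├─ w
│  │     │  └─ u *
│  │     └─ x
│  │        └─ u
│  │           └─ p *
│  └─ w *
└─ w
   └─ u
      ├─ p
      │  └─ u
      │     └─ u *
      └─ x
         └─ p
            └─ u *
Counting every labelled node above: 17.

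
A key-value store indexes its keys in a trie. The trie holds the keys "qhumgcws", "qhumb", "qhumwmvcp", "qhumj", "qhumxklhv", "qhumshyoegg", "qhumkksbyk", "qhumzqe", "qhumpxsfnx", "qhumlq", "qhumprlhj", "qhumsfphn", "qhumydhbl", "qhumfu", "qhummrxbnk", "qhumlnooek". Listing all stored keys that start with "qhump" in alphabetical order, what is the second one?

qhumpxsfnx

Words with prefix "qhump", in lexicographic order: "qhumprlhj", "qhumpxsfnx"
The 2nd is qhumpxsfnx.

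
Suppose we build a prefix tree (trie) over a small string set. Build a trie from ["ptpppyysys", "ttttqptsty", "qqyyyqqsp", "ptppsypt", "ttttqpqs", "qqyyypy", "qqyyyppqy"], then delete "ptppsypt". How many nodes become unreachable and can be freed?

4

Walk "ptppsypt" from the leaf back toward the root, removing each node that no remaining word uses.
The suffix "sypt" (4 nodes) is used only by "ptppsypt"; the node for "ptpp" still has the child "p", so pruning stops there.
Nodes removed: 4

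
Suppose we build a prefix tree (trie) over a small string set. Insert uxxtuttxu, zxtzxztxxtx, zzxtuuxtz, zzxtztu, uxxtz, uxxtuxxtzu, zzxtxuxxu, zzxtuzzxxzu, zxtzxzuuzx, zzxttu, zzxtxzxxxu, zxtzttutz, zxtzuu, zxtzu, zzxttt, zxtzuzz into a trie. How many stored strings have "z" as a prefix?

Walk to "z"; the words in its subtree are exactly those with that prefix.
Words under "z": zxtzttutz, zxtzu, zxtzuu, zxtzuzz, zxtzxztxxtx, zxtzxzuuzx, zzxttt, zzxttu, zzxtuuxtz, zzxtuzzxxzu, zzxtxuxxu, zzxtxzxxxu, zzxtztu
Count: 13

13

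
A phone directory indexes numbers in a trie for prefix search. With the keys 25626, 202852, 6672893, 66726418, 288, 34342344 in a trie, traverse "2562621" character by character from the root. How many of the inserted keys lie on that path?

1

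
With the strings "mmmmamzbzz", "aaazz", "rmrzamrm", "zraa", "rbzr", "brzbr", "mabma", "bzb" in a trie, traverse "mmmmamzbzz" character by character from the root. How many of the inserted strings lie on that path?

Walk "mmmmamzbzz" from the root; an end-of-word marker is hit whenever a stored word is a prefix of "mmmmamzbzz".
Prefixes of the query that are stored words: "mmmmamzbzz"
Count: 1

1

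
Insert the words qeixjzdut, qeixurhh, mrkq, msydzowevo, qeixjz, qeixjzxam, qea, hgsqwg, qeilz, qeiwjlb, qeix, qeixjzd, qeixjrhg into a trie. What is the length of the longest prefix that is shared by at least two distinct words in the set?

7

The deepest shared node is where two words last agree before diverging.
"qeixjzd" and "qeixjzdut" agree on "qeixjzd" (7 characters) before diverging; nothing deeper is shared.
Longest shared-prefix length: 7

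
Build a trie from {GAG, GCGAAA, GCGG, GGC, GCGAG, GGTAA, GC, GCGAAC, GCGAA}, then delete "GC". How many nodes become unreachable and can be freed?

0

A node on "GC"'s path can go only if nothing else ends at it or branches off below it.
Every node on "GC" is still needed (e.g. by "GCGAAA"), so nothing is freed.
Nodes removed: 0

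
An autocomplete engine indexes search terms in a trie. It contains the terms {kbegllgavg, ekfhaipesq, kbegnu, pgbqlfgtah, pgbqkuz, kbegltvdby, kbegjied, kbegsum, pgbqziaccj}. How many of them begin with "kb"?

Walk to "kb"; the words in its subtree are exactly those with that prefix.
Matches: "kbegjied", "kbegllgavg", "kbegltvdby", "kbegnu", "kbegsum"
Count: 5

5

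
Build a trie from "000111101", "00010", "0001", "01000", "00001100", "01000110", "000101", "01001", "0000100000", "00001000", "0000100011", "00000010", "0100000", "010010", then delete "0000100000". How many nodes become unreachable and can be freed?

A node on "0000100000"'s path can go only if nothing else ends at it or branches off below it.
The suffix "00" (2 nodes) is used only by "0000100000"; the node for "00001000" still has the child "1", so pruning stops there.
Nodes removed: 2

2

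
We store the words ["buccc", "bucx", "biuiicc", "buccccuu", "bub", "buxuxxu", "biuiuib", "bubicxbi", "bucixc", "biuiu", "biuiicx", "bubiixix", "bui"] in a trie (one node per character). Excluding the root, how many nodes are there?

Trace insertions, counting only characters that open a new branch:
  "buccc" → 5 new (b, u, c, c, c)
  "bucx" → prefix "buc" already present; 1 new (x)
  "biuiicc" → prefix "b" already present; 6 new (i, u, i, i, c, c)
  "buccccuu" → prefix "buccc" already present; 3 new (c, u, u)
  "bub" → prefix "bu" already present; 1 new (b)
  "buxuxxu" → prefix "bu" already present; 5 new (x, u, x, x, u)
  "biuiuib" → prefix "biui" already present; 3 new (u, i, b)
  "bubicxbi" → prefix "bub" already present; 5 new (i, c, x, b, i)
  "bucixc" → prefix "buc" already present; 3 new (i, x, c)
  "biuiu" → prefix "biuiu" already present; 0 new (none)
  "biuiicx" → prefix "biuiic" already present; 1 new (x)
  "bubiixix" → prefix "bubi" already present; 4 new (i, x, i, x)
  "bui" → prefix "bu" already present; 1 new (i)
Total nodes = 5 + 1 + 6 + 3 + 1 + 5 + 3 + 5 + 3 + 0 + 1 + 4 + 1 = 38

38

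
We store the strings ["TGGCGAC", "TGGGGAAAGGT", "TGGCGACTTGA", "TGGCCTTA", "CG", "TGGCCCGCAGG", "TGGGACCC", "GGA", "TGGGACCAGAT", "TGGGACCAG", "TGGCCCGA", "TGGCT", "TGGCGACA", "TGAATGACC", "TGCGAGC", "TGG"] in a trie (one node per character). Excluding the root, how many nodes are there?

57

Count nodes per top-level branch (shared prefixes stored once):
  'C'-branch (CG): 2 nodes
  'G'-branch (GGA): 3 nodes
  'T'-branch (TGAATGACC, TGCGAGC, TGG, TGGCCCGA, TGGCCCGCAGG, TGGCCTTA, TGGCGAC, TGGCGACA, TGGCGACTTGA, TGGCT, TGGGACCAG, TGGGACCAGAT, TGGGACCC, TGGGGAAAGGT): 52 nodes
Sum: 57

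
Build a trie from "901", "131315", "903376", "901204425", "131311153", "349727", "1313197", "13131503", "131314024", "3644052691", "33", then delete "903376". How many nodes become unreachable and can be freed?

4

A node on "903376"'s path can go only if nothing else ends at it or branches off below it.
The suffix "3376" (4 nodes) is used only by "903376"; the node for "90" still has the child "1", so pruning stops there.
Nodes removed: 4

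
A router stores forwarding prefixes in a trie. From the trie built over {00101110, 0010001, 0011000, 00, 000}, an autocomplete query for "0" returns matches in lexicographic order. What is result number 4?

00101110

Words with prefix "0", in lexicographic order: "00", "000", "0010001", "00101110", "0011000"
Position 4: 00101110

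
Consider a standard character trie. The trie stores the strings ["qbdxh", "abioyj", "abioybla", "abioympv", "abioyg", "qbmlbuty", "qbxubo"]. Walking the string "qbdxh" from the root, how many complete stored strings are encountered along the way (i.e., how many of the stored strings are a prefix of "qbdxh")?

Traverse "qbdxh" character by character; count nodes along the way that are marked as word ends.
Prefixes of the query that are stored words: "qbdxh"
Count: 1

1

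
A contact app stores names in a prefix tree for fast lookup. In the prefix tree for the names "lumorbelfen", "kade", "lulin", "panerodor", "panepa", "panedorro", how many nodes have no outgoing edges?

6

A leaf is a node with no children — equivalently, the end of a word that is not a proper prefix of any other stored word.
Those words: "kade", "lulin", "lumorbelfen", "panedorro", "panepa", "panerodor"
Leaf count: 6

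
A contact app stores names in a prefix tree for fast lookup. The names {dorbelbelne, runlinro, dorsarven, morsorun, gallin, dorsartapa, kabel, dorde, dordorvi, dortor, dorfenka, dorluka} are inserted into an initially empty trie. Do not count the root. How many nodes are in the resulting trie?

66

Insert word by word; a character creates a node only if that edge doesn't already exist:
  "dorbelbelne" → 11 new (d, o, r, b, e, l, b, e, l, n, e)
  "runlinro" → 8 new (r, u, n, l, i, n, r, o)
  "dorsarven" → prefix "dor" already present; 6 new (s, a, r, v, e, n)
  "morsorun" → 8 new (m, o, r, s, o, r, u, n)
  "gallin" → 6 new (g, a, l, l, i, n)
  "dorsartapa" → prefix "dorsar" already present; 4 new (t, a, p, a)
  "kabel" → 5 new (k, a, b, e, l)
  "dorde" → prefix "dor" already present; 2 new (d, e)
  "dordorvi" → prefix "dord" already present; 4 new (o, r, v, i)
  "dortor" → prefix "dor" already present; 3 new (t, o, r)
  "dorfenka" → prefix "dor" already present; 5 new (f, e, n, k, a)
  "dorluka" → prefix "dor" already present; 4 new (l, u, k, a)
Total nodes = 11 + 8 + 6 + 8 + 6 + 4 + 5 + 2 + 4 + 3 + 5 + 4 = 66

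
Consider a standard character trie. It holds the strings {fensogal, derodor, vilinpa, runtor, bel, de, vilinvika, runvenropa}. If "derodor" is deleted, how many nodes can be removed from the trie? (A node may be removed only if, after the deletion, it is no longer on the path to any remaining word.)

5

After clearing the end-marker at "derodor", prune upward until reaching a node still needed by another word.
The suffix "rodor" (5 nodes) is used only by "derodor"; "de" is itself a stored word, so pruning stops there.
Nodes removed: 5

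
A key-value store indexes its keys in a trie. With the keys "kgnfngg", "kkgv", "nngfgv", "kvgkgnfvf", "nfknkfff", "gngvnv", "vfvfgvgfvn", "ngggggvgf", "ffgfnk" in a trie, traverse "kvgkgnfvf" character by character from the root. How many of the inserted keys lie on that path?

1

Check each prefix of "kvgkgnfvf" against the stored set — each match is an end-marker on the path.
Prefixes of the query that are stored words: "kvgkgnfvf"
Count: 1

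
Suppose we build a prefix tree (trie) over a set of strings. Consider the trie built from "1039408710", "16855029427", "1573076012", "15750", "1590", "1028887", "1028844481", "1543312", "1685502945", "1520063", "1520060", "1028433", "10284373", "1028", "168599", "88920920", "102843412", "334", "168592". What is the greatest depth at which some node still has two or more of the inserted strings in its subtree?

Equivalently: take the maximum, over all pairs, of their longest common prefix length.
"16855029427" and "1685502945" agree on "168550294" (9 characters) before diverging; nothing deeper is shared.
Longest shared-prefix length: 9

9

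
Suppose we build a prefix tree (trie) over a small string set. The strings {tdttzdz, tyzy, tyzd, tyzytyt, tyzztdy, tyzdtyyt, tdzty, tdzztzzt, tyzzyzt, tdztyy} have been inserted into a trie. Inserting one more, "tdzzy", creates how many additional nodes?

Walking "tdzzy" from the root, the first 4 characters ("tdzz") follow existing edges; "y" is the first miss.
Each of the 1 remaining characters creates one node.

1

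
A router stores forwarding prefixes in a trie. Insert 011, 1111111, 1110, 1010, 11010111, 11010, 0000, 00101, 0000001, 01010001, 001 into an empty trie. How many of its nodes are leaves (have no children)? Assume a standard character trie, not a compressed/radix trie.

8

Leaves are exactly the stored words that no other stored word extends.
Those words: "0000001", "00101", "01010001", "011", "1010", "11010111", "1110", "1111111"
Leaf count: 8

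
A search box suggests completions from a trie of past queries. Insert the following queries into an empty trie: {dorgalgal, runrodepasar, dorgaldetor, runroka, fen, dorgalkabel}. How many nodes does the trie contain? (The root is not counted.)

36

Count nodes per top-level branch (shared prefixes stored once):
  'd'-branch (dorgaldetor, dorgalgal, dorgalkabel): 19 nodes
  'f'-branch (fen): 3 nodes
  'r'-branch (runrodepasar, runroka): 14 nodes
Sum: 36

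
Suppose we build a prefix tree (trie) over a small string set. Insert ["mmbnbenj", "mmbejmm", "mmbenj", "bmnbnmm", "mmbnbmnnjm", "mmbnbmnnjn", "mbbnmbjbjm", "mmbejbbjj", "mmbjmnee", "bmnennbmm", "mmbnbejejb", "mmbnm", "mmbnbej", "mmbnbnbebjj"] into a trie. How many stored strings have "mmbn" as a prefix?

7

Filter for entries beginning with "mmbn":
Words under "mmbn": mmbnbej, mmbnbejejb, mmbnbenj, mmbnbmnnjm, mmbnbmnnjn, mmbnbnbebjj, mmbnm
Count: 7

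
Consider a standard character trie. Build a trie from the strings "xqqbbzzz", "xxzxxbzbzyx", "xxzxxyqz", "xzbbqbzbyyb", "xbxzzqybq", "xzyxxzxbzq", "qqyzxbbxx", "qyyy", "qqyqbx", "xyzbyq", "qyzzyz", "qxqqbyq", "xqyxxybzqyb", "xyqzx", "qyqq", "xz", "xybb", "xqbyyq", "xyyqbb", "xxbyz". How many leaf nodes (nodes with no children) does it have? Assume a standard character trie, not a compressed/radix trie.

A leaf is a node with no children — equivalently, the end of a word that is not a proper prefix of any other stored word.
Those words: "qqyqbx", "qqyzxbbxx", "qxqqbyq", "qyqq", "qyyy", "qyzzyz", "xbxzzqybq", "xqbyyq", "xqqbbzzz", "xqyxxybzqyb", "xxbyz", "xxzxxbzbzyx", "xxzxxyqz", "xybb", "xyqzx", "xyyqbb", "xyzbyq", "xzbbqbzbyyb", "xzyxxzxbzq"
Leaf count: 19

19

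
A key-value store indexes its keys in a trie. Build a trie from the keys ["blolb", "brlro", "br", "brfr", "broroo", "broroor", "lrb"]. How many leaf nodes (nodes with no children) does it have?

A leaf is a node with no children — equivalently, the end of a word that is not a proper prefix of any other stored word.
Those words: "blolb", "brfr", "brlro", "broroor", "lrb"
Leaf count: 5

5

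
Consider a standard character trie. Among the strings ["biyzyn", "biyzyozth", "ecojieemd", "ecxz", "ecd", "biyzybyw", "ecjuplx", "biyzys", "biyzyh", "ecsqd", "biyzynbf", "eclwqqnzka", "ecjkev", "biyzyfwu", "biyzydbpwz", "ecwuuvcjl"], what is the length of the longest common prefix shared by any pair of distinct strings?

Look for the deepest trie node that still has at least two words in its subtree.
"biyzyn" and "biyzynbf" agree on "biyzyn" (6 characters) before diverging; nothing deeper is shared.
Longest shared-prefix length: 6

6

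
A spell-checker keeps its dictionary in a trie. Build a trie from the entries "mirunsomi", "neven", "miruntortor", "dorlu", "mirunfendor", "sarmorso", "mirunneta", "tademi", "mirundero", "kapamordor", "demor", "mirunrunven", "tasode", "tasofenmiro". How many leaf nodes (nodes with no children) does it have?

A leaf is a node with no children — equivalently, the end of a word that is not a proper prefix of any other stored word.
Those words: "demor", "dorlu", "kapamordor", "mirundero", "mirunfendor", "mirunneta", "mirunrunven", "mirunsomi", "miruntortor", "neven", "sarmorso", "tademi", "tasode", "tasofenmiro"
Leaf count: 14

14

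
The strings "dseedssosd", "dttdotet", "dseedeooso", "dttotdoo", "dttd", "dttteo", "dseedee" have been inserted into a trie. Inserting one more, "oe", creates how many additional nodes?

"oe" shares no prefix with any stored word, so all 2 characters open new nodes.
2 − 0 = 2 new nodes.

2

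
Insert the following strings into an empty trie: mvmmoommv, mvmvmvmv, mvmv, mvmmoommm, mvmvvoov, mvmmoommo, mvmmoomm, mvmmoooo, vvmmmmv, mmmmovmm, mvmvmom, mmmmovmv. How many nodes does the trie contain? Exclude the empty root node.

39

For each word, the new-node count is its length minus the longest prefix already in the trie:
  "mvmmoommv" → 9 new (m, v, m, m, o, o, m, m, v)
  "mvmvmvmv" → prefix "mvm" already present; 5 new (v, m, v, m, v)
  "mvmv" → prefix "mvmv" already present; 0 new (none)
  "mvmmoommm" → prefix "mvmmoomm" already present; 1 new (m)
  "mvmvvoov" → prefix "mvmv" already present; 4 new (v, o, o, v)
  "mvmmoommo" → prefix "mvmmoomm" already present; 1 new (o)
  "mvmmoomm" → prefix "mvmmoomm" already present; 0 new (none)
  "mvmmoooo" → prefix "mvmmoo" already present; 2 new (o, o)
  "vvmmmmv" → 7 new (v, v, m, m, m, m, v)
  "mmmmovmm" → prefix "m" already present; 7 new (m, m, m, o, v, m, m)
  "mvmvmom" → prefix "mvmvm" already present; 2 new (o, m)
  "mmmmovmv" → prefix "mmmmovm" already present; 1 new (v)
Total nodes = 9 + 5 + 0 + 1 + 4 + 1 + 0 + 2 + 7 + 7 + 2 + 1 = 39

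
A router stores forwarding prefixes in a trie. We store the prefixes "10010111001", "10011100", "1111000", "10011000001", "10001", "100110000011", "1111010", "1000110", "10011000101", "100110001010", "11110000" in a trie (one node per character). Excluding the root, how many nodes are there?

Trace insertions, counting only characters that open a new branch:
  "10010111001" → 11 new (1, 0, 0, 1, 0, 1, 1, 1, 0, 0, 1)
  "10011100" → prefix "1001" already present; 4 new (1, 1, 0, 0)
  "1111000" → prefix "1" already present; 6 new (1, 1, 1, 0, 0, 0)
  "10011000001" → prefix "10011" already present; 6 new (0, 0, 0, 0, 0, 1)
  "10001" → prefix "100" already present; 2 new (0, 1)
  "100110000011" → prefix "10011000001" already present; 1 new (1)
  "1111010" → prefix "11110" already present; 2 new (1, 0)
  "1000110" → prefix "10001" already present; 2 new (1, 0)
  "10011000101" → prefix "10011000" already present; 3 new (1, 0, 1)
  "100110001010" → prefix "10011000101" already present; 1 new (0)
  "11110000" → prefix "1111000" already present; 1 new (0)
Total nodes = 11 + 4 + 6 + 6 + 2 + 1 + 2 + 2 + 3 + 1 + 1 = 39

39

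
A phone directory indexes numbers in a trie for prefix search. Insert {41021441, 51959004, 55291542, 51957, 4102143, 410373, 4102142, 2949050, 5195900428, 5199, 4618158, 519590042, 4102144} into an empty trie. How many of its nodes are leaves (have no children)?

10

Leaves are exactly the stored words that no other stored word extends.
Those words: "2949050", "4102142", "4102143", "41021441", "410373", "4618158", "51957", "5195900428", "5199", "55291542"
Leaf count: 10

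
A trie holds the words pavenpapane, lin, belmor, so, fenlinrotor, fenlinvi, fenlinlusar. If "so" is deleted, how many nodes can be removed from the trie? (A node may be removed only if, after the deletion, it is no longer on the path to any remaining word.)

2

A node on "so"'s path can go only if nothing else ends at it or branches off below it.
No other word shares any prefix with "so", so all 2 of its nodes go.
Nodes removed: 2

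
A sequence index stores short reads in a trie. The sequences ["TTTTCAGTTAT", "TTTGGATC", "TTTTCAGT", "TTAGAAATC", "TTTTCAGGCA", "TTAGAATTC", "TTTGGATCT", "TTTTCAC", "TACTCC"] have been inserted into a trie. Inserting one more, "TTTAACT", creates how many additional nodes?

4

Walking "TTTAACT" from the root, the first 3 characters ("TTT") follow existing edges; "A" is the first miss.
New nodes needed: |"TTTAACT"| − 3 = 7 − 3 = 4.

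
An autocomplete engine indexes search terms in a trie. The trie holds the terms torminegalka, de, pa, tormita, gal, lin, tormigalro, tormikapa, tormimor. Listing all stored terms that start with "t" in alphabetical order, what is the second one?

tormikapa

Words with prefix "t", in lexicographic order: "tormigalro", "tormikapa", "tormimor", "torminegalka", "tormita"
Position 2: tormikapa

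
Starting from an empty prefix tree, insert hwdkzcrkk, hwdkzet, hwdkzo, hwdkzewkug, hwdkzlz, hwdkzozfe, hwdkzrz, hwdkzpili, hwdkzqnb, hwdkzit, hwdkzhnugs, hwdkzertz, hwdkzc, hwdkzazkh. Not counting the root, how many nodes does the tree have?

44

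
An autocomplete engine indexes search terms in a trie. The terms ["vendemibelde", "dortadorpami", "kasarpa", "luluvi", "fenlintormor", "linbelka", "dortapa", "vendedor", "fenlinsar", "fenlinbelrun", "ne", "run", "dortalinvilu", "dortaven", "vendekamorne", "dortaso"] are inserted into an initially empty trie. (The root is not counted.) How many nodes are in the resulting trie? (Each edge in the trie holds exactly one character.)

Insert word by word; a character creates a node only if that edge doesn't already exist:
  "vendemibelde" → 12 new (v, e, n, d, e, m, i, b, e, l, d, e)
  "dortadorpami" → 12 new (d, o, r, t, a, d, o, r, p, a, m, i)
  "kasarpa" → 7 new (k, a, s, a, r, p, a)
  "luluvi" → 6 new (l, u, l, u, v, i)
  "fenlintormor" → 12 new (f, e, n, l, i, n, t, o, r, m, o, r)
  "linbelka" → prefix "l" already present; 7 new (i, n, b, e, l, k, a)
  "dortapa" → prefix "dorta" already present; 2 new (p, a)
  "vendedor" → prefix "vende" already present; 3 new (d, o, r)
  "fenlinsar" → prefix "fenlin" already present; 3 new (s, a, r)
  "fenlinbelrun" → prefix "fenlin" already present; 6 new (b, e, l, r, u, n)
  "ne" → 2 new (n, e)
  "run" → 3 new (r, u, n)
  "dortalinvilu" → prefix "dorta" already present; 7 new (l, i, n, v, i, l, u)
  "dortaven" → prefix "dorta" already present; 3 new (v, e, n)
  "vendekamorne" → prefix "vende" already present; 7 new (k, a, m, o, r, n, e)
  "dortaso" → prefix "dorta" already present; 2 new (s, o)
Total nodes = 12 + 12 + 7 + 6 + 12 + 7 + 2 + 3 + 3 + 6 + 2 + 3 + 7 + 3 + 7 + 2 = 94

94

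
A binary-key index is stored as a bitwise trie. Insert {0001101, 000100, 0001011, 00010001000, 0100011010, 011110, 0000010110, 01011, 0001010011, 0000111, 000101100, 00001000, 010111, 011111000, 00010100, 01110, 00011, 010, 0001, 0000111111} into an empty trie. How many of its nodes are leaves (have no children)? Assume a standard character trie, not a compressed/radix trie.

12

Leaves are exactly the stored words that no other stored word extends.
Those words: "0000010110", "00001000", "0000111111", "00010001000", "0001010011", "000101100", "0001101", "0100011010", "010111", "01110", "011110", "011111000"
Leaf count: 12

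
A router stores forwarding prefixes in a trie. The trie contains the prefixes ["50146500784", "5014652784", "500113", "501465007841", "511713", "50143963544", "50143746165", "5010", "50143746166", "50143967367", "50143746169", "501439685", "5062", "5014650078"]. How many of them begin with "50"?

Walk to "50"; the words in its subtree are exactly those with that prefix.
Matches: "500113", "5010", "50143746165", "50143746166", "50143746169", "50143963544", "50143967367", "501439685", "5014650078", "50146500784", "501465007841", "5014652784", "5062"
Count: 13

13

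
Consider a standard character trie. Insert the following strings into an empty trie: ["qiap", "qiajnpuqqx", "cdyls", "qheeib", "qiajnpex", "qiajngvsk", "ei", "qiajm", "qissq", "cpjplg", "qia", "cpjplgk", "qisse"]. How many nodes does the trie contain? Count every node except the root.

Count nodes per top-level branch (shared prefixes stored once):
  'c'-branch (cdyls, cpjplg, cpjplgk): 11 nodes
  'e'-branch (ei): 2 nodes
  'q'-branch (qheeib, qia, qiajm, qiajngvsk, qiajnpex, qiajnpuqqx, qiap, qisse, qissq): 27 nodes
Sum: 40

40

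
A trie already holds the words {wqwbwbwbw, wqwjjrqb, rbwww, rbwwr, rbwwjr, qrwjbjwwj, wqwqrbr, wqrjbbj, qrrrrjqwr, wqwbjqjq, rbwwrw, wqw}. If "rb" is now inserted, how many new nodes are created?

0

Every character of "rb" already lies on an existing path (it is a prefix of some stored word).
No new nodes are needed: 0.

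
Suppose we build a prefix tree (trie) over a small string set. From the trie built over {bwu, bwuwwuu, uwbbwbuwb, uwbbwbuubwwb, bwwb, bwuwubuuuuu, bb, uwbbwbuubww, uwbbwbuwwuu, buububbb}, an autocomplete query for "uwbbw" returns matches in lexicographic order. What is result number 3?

uwbbwbuwb

Words with prefix "uwbbw", in lexicographic order: "uwbbwbuubww", "uwbbwbuubwwb", "uwbbwbuwb", "uwbbwbuwwuu"
The 3rd is uwbbwbuwb.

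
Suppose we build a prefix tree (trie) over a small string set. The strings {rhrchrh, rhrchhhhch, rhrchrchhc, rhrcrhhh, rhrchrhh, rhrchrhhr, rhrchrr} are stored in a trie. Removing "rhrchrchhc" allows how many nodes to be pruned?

Walk "rhrchrchhc" from the leaf back toward the root, removing each node that no remaining word uses.
The suffix "chhc" (4 nodes) is used only by "rhrchrchhc"; the node for "rhrchr" still has the child "h", so pruning stops there.
Nodes removed: 4

4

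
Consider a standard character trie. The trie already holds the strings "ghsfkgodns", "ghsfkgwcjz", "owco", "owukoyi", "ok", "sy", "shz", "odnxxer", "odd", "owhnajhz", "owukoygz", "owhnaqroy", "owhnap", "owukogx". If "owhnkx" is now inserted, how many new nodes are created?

2

Walking "owhnkx" from the root, the first 4 characters ("owhn") follow existing edges; "k" is the first miss.
So 6 − 4 = 2 new nodes.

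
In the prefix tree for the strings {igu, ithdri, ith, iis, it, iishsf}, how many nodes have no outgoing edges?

A leaf is a node with no children — equivalently, the end of a word that is not a proper prefix of any other stored word.
Those words: "igu", "iishsf", "ithdri"
Leaf count: 3

3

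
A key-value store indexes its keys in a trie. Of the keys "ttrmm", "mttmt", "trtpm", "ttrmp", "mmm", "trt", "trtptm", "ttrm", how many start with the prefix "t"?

Filter for entries beginning with "t":
Matches: "trt", "trtpm", "trtptm", "ttrm", "ttrmm", "ttrmp"
Count: 6

6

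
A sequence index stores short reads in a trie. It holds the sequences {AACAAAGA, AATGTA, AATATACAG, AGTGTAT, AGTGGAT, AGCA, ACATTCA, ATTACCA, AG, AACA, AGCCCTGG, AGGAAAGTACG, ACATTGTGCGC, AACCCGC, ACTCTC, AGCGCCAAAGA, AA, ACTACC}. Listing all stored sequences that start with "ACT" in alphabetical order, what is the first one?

Words with prefix "ACT", in lexicographic order: "ACTACC", "ACTCTC"
Position 1: ACTACC

ACTACC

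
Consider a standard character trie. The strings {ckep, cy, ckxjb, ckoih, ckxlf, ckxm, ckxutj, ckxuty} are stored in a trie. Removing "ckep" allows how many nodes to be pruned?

2

A node on "ckep"'s path can go only if nothing else ends at it or branches off below it.
The suffix "ep" (2 nodes) is used only by "ckep"; the node for "ck" still has the child "x", so pruning stops there.
Nodes removed: 2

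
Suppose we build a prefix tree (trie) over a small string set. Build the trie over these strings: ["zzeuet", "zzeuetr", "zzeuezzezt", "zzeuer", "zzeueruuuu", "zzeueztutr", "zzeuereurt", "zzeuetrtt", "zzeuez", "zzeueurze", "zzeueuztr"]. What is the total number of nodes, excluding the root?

34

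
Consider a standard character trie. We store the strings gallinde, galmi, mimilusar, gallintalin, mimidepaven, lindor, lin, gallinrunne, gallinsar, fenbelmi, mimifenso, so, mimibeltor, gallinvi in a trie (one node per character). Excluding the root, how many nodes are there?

For each word, the new-node count is its length minus the longest prefix already in the trie:
  "gallinde" → 8 new (g, a, l, l, i, n, d, e)
  "galmi" → prefix "gal" already present; 2 new (m, i)
  "mimilusar" → 9 new (m, i, m, i, l, u, s, a, r)
  "gallintalin" → prefix "gallin" already present; 5 new (t, a, l, i, n)
  "mimidepaven" → prefix "mimi" already present; 7 new (d, e, p, a, v, e, n)
  "lindor" → 6 new (l, i, n, d, o, r)
  "lin" → prefix "lin" already present; 0 new (none)
  "gallinrunne" → prefix "gallin" already present; 5 new (r, u, n, n, e)
  "gallinsar" → prefix "gallin" already present; 3 new (s, a, r)
  "fenbelmi" → 8 new (f, e, n, b, e, l, m, i)
  "mimifenso" → prefix "mimi" already present; 5 new (f, e, n, s, o)
  "so" → 2 new (s, o)
  "mimibeltor" → prefix "mimi" already present; 6 new (b, e, l, t, o, r)
  "gallinvi" → prefix "gallin" already present; 2 new (v, i)
Total nodes = 8 + 2 + 9 + 5 + 7 + 6 + 0 + 5 + 3 + 8 + 5 + 2 + 6 + 2 = 68

68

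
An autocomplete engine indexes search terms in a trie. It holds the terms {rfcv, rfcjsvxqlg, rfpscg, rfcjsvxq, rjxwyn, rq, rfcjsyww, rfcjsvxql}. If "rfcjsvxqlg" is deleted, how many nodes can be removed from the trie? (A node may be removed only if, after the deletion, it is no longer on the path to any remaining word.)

1

Walk "rfcjsvxqlg" from the leaf back toward the root, removing each node that no remaining word uses.
The suffix "g" (1 node) is used only by "rfcjsvxqlg"; "rfcjsvxql" is itself a stored word, so pruning stops there.
Nodes removed: 1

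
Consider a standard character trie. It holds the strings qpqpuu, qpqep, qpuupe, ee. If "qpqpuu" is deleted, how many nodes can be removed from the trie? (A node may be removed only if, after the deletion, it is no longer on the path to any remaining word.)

Walk "qpqpuu" from the leaf back toward the root, removing each node that no remaining word uses.
The suffix "puu" (3 nodes) is used only by "qpqpuu"; the node for "qpq" still has the child "e", so pruning stops there.
Nodes removed: 3

3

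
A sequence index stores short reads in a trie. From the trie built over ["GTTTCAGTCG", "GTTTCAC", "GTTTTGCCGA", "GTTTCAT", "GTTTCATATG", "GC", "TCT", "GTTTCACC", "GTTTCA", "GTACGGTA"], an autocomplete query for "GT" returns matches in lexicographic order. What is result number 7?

Filter for "GT…" and sort: "GTACGGTA", "GTTTCA", "GTTTCAC", "GTTTCACC", "GTTTCAGTCG", "GTTTCAT", "GTTTCATATG", "GTTTTGCCGA"
Position 7: GTTTCATATG

GTTTCATATG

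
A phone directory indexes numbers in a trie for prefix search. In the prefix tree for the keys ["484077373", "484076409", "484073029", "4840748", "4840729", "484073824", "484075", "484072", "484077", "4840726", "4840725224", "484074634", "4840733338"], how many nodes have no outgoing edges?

A leaf is a node with no children — equivalently, the end of a word that is not a proper prefix of any other stored word.
Those words: "4840725224", "4840726", "4840729", "484073029", "4840733338", "484073824", "484074634", "4840748", "484075", "484076409", "484077373"
Leaf count: 11

11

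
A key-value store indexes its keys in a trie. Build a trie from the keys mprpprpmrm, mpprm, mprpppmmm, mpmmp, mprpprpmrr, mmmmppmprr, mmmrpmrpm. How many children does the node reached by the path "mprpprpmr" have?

2

Follow the path "mprpprpmr" to its node, then look at its outgoing edges.
Characters that immediately follow "mprpprpmr" among the stored strings: {m, r}.
That node has 2 child edges.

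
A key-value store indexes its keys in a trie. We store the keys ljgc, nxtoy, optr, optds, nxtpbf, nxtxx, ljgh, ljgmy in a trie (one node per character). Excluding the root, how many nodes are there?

23

Count nodes per top-level branch (shared prefixes stored once):
  'l'-branch (ljgc, ljgh, ljgmy): 7 nodes
  'n'-branch (nxtoy, nxtpbf, nxtxx): 10 nodes
  'o'-branch (optds, optr): 6 nodes
Sum: 23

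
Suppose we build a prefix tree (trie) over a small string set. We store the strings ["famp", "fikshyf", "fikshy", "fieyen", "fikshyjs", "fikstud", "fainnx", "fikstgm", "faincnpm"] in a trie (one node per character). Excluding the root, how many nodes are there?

29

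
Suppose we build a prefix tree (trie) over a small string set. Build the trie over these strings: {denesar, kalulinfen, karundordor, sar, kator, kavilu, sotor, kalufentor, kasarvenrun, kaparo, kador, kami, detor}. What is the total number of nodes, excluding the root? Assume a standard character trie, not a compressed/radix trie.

67

Trace insertions, counting only characters that open a new branch:
  "denesar" → 7 new (d, e, n, e, s, a, r)
  "kalulinfen" → 10 new (k, a, l, u, l, i, n, f, e, n)
  "karundordor" → prefix "ka" already present; 9 new (r, u, n, d, o, r, d, o, r)
  "sar" → 3 new (s, a, r)
  "kator" → prefix "ka" already present; 3 new (t, o, r)
  "kavilu" → prefix "ka" already present; 4 new (v, i, l, u)
  "sotor" → prefix "s" already present; 4 new (o, t, o, r)
  "kalufentor" → prefix "kalu" already present; 6 new (f, e, n, t, o, r)
  "kasarvenrun" → prefix "ka" already present; 9 new (s, a, r, v, e, n, r, u, n)
  "kaparo" → prefix "ka" already present; 4 new (p, a, r, o)
  "kador" → prefix "ka" already present; 3 new (d, o, r)
  "kami" → prefix "ka" already present; 2 new (m, i)
  "detor" → prefix "de" already present; 3 new (t, o, r)
Total nodes = 7 + 10 + 9 + 3 + 3 + 4 + 4 + 6 + 9 + 4 + 3 + 2 + 3 = 67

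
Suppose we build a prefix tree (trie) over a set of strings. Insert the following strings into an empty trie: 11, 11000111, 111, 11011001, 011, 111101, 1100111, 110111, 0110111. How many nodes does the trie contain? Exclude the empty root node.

Insert word by word; a character creates a node only if that edge doesn't already exist:
  "11" → 2 new (1, 1)
  "11000111" → prefix "11" already present; 6 new (0, 0, 0, 1, 1, 1)
  "111" → prefix "11" already present; 1 new (1)
  "11011001" → prefix "110" already present; 5 new (1, 1, 0, 0, 1)
  "011" → 3 new (0, 1, 1)
  "111101" → prefix "111" already present; 3 new (1, 0, 1)
  "1100111" → prefix "1100" already present; 3 new (1, 1, 1)
  "110111" → prefix "11011" already present; 1 new (1)
  "0110111" → prefix "011" already present; 4 new (0, 1, 1, 1)
Total nodes = 2 + 6 + 1 + 5 + 3 + 3 + 3 + 1 + 4 = 28

28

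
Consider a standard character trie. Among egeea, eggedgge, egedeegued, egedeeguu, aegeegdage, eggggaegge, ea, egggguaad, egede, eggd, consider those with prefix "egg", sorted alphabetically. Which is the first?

eggd

DFS of the "egg" subtree visits, in order: "eggd", "eggedgge", "eggggaegge", "egggguaad"
Position 1: eggd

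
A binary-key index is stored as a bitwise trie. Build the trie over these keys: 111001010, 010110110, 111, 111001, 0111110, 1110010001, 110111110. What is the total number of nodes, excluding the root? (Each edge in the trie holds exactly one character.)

For each word, the new-node count is its length minus the longest prefix already in the trie:
  "111001010" → 9 new (1, 1, 1, 0, 0, 1, 0, 1, 0)
  "010110110" → 9 new (0, 1, 0, 1, 1, 0, 1, 1, 0)
  "111" → prefix "111" already present; 0 new (none)
  "111001" → prefix "111001" already present; 0 new (none)
  "0111110" → prefix "01" already present; 5 new (1, 1, 1, 1, 0)
  "1110010001" → prefix "1110010" already present; 3 new (0, 0, 1)
  "110111110" → prefix "11" already present; 7 new (0, 1, 1, 1, 1, 1, 0)
Total nodes = 9 + 9 + 0 + 0 + 5 + 3 + 7 = 33

33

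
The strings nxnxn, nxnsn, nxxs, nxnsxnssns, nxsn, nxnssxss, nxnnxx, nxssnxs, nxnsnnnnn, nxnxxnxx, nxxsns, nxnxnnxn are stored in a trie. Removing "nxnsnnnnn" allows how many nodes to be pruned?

A node on "nxnsnnnnn"'s path can go only if nothing else ends at it or branches off below it.
The suffix "nnnn" (4 nodes) is used only by "nxnsnnnnn"; "nxnsn" is itself a stored word, so pruning stops there.
Nodes removed: 4

4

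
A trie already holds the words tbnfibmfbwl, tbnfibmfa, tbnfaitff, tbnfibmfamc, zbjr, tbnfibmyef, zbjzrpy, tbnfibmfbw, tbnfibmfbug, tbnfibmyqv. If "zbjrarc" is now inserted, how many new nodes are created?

Walking "zbjrarc" from the root, the first 4 characters ("zbjr") follow existing edges; "a" is the first miss.
New nodes needed: |"zbjrarc"| − 4 = 7 − 4 = 3.

3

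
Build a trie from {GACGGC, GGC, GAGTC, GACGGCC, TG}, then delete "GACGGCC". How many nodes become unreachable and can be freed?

1

Walk "GACGGCC" from the leaf back toward the root, removing each node that no remaining word uses.
The suffix "C" (1 node) is used only by "GACGGCC"; "GACGGC" is itself a stored word, so pruning stops there.
Nodes removed: 1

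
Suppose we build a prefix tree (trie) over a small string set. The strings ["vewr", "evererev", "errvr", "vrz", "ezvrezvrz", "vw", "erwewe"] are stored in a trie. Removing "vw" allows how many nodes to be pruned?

Walk "vw" from the leaf back toward the root, removing each node that no remaining word uses.
The suffix "w" (1 node) is used only by "vw"; the node for "v" still has the child "e", so pruning stops there.
Nodes removed: 1

1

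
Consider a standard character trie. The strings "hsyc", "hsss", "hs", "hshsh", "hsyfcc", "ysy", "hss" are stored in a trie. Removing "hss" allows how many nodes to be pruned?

0

Walk "hss" from the leaf back toward the root, removing each node that no remaining word uses.
Every node on "hss" is still needed (e.g. by "hsss"), so nothing is freed.
Nodes removed: 0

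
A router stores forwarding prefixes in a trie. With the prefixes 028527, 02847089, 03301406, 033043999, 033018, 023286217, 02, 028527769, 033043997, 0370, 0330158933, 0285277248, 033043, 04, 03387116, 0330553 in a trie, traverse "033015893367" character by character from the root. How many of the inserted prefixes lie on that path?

1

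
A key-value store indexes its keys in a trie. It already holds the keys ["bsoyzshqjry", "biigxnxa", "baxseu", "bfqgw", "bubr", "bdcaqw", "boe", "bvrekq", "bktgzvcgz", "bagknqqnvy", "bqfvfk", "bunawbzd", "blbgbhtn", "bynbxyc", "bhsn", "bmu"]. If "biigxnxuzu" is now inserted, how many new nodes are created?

3

Walking "biigxnxuzu" from the root, the first 7 characters ("biigxnx") follow existing edges; "u" is the first miss.
Each of the 3 remaining characters creates one node.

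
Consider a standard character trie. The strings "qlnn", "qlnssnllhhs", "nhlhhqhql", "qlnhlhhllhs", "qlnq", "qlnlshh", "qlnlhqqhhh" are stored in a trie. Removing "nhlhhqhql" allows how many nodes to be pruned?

9

A node on "nhlhhqhql"'s path can go only if nothing else ends at it or branches off below it.
No other word shares any prefix with "nhlhhqhql", so all 9 of its nodes go.
Nodes removed: 9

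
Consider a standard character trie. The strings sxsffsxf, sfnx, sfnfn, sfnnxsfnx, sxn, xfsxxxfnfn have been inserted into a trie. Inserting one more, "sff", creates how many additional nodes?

1

The longest prefix of "sff" already in the trie is "sf" (length 2).
New nodes needed: |"sff"| − 2 = 3 − 2 = 1.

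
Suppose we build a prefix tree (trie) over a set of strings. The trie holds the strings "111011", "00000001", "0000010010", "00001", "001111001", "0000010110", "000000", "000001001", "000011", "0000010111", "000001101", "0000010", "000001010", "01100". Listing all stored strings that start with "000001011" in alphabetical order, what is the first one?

0000010110

DFS of the "000001011" subtree visits, in order: "0000010110", "0000010111"
Position 1: 0000010110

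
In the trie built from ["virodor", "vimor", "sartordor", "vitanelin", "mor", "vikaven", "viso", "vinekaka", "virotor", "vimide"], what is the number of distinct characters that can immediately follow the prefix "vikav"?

The children of the "vikav" node are the distinct next characters among strings starting with "vikav".
Characters that immediately follow "vikav" among the stored strings: {e}.
That node has 1 child edge.

1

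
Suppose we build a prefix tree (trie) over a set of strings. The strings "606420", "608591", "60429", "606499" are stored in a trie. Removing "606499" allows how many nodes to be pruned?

2

A node on "606499"'s path can go only if nothing else ends at it or branches off below it.
The suffix "99" (2 nodes) is used only by "606499"; the node for "6064" still has the child "2", so pruning stops there.
Nodes removed: 2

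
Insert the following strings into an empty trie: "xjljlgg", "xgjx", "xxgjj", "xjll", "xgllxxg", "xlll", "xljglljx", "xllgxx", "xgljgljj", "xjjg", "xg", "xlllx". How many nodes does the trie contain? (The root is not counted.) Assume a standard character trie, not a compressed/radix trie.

Trie structure (* marks end of a word):
(root)
└─ x
   ├─ g *
   │  ├─ j
   │  │  └─ x *
   │  └─ l
   │     ├─ j
   │     │  └─ g
   │     │     └─ l
   │     │        └─ j
   │     │           └─ j *
   │     └─ l
   │        └─ x
   │           └─ x
   │              └─ g *
   ├─ j
   │  ├─ j
   │  │  └─ g *
   │  └─ l
   │     ├─ j
   │     │  └─ l
   │     │     └─ g
   │     │        └─ g *
   │     └─ l *
   ├─ l
   │  ├─ j
   │  │  └─ g
   │  │     └─ l
   │  │        └─ l
   │  │           └─ j
   │  │              └─ x *
   │  └─ l
   │     ├─ g
   │     │  └─ x
   │     │     └─ x *
   │     └─ l *
   │        └─ x *
   └─ x
      └─ g
         └─ j
            └─ j *
Counting every labelled node above: 40.

40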